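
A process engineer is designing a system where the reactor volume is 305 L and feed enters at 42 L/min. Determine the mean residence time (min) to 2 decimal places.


tau = V / v0
tau = 305 / 42
tau = 7.26 min


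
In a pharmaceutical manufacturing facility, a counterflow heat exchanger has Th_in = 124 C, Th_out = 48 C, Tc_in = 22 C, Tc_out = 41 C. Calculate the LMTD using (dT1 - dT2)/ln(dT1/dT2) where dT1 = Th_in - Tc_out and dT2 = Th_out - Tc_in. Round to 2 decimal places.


dT1 = Th_in - Tc_out = 124 - 41 = 83
dT2 = Th_out - Tc_in = 48 - 22 = 26
LMTD = (dT1 - dT2) / ln(dT1/dT2)
LMTD = (83 - 26) / ln(83/26)
LMTD = 49.11 K


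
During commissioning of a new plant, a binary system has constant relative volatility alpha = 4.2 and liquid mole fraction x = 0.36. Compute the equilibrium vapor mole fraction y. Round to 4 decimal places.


y = alpha*x / (1 + (alpha-1)*x)
y = 4.2*0.36 / (1 + (4.2-1)*0.36)
y = 1.512 / (1 + 1.152)
y = 1.512 / 2.152
y = 0.7026


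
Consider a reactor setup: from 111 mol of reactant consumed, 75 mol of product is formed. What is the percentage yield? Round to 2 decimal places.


Yield = (moles product / moles consumed) * 100%
Yield = (75 / 111) * 100
Yield = 0.6757 * 100
Yield = 67.57%


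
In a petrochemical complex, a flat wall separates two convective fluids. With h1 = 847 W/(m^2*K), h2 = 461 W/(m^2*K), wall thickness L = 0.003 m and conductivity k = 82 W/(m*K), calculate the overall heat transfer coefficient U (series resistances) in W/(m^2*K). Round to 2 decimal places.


1/U = 1/h1 + L/k + 1/h2
1/U = 1/847 + 0.003/82 + 1/461
1/U = 0.0011806375 + 3.65854e-05 + 0.0021691974
1/U = 0.0033864203
U = 295.30 W/(m^2*K)


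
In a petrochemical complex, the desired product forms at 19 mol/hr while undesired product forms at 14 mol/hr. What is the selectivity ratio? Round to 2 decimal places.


S = desired product rate / undesired product rate
S = 19 / 14
S = 1.36


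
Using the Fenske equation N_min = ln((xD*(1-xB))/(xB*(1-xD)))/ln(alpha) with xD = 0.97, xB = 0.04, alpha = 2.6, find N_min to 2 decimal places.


N_min = ln((xD*(1-xB))/(xB*(1-xD))) / ln(alpha)
Numerator inside ln: 0.9312 / 0.0012 = 776.0
ln(776.0) = 6.654153
ln(alpha) = ln(2.6) = 0.955511
N_min = 6.654153 / 0.955511 = 6.96


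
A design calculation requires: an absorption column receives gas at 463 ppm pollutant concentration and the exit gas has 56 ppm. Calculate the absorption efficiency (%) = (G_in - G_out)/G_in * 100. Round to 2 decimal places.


Efficiency = (G_in - G_out) / G_in * 100%
Efficiency = (463 - 56) / 463 * 100
Efficiency = 407 / 463 * 100
Efficiency = 87.90%


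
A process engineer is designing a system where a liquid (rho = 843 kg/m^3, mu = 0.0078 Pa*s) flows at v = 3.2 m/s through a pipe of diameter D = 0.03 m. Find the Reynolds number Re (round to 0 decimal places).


Re = rho * v * D / mu
Re = 843 * 3.2 * 0.03 / 0.0078
Re = 80.928 / 0.0078
Re = 10375


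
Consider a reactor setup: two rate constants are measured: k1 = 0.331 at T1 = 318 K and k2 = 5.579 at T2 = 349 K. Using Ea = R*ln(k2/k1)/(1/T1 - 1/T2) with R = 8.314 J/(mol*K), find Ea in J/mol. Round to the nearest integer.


Ea = R * ln(k2/k1) / (1/T1 - 1/T2)
ln(k2/k1) = ln(5.579/0.331) = 2.8246465
1/T1 - 1/T2 = 1/318 - 1/349 = 0.000279324575
Ea = 8.314 * 2.8246465 / 0.000279324575
Ea = 84075 J/mol


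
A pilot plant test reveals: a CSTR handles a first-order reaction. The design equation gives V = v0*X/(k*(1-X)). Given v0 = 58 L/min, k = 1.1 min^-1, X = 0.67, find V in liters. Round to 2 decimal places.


V = v0 * X / (k * (1 - X))
V = 58 * 0.67 / (1.1 * (1 - 0.67))
V = 38.86 / (1.1 * 0.33)
V = 38.86 / 0.363
V = 107.05 L


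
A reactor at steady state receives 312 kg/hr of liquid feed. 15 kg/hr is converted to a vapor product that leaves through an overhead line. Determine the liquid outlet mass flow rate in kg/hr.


Steady-state mass balance on the main outlet: F_out = F_in - F_removed
F_out = 312 - 15
F_out = 297 kg/hr


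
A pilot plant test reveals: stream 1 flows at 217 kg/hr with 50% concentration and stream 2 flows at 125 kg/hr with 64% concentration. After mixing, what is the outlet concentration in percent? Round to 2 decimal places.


Mass balance on solute: F1*x1 + F2*x2 = F3*x3
F3 = F1 + F2 = 217 + 125 = 342 kg/hr
x3 = (F1*x1 + F2*x2)/F3
x3 = (217*0.5 + 125*0.64) / 342
x3 = 55.12%


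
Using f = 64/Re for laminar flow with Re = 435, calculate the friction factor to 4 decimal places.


f = 64 / Re
f = 64 / 435
f = 0.1471


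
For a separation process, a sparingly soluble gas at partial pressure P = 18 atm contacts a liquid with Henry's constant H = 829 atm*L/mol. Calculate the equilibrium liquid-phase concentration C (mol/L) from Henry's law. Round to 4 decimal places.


C = P / H
C = 18 / 829
C = 0.0217 mol/L


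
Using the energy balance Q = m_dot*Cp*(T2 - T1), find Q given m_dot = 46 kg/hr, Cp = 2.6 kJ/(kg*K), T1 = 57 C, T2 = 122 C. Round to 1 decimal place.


Q = m_dot * Cp * (T2 - T1)
Q = 46 * 2.6 * (122 - 57)
Q = 46 * 2.6 * 65
Q = 7774.0 kJ/hr


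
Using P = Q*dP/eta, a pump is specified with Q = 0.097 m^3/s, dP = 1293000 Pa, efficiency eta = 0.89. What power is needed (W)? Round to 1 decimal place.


P = Q * dP / eta
P = 0.097 * 1293000 / 0.89
P = 125421.0 / 0.89
P = 140922.5 W


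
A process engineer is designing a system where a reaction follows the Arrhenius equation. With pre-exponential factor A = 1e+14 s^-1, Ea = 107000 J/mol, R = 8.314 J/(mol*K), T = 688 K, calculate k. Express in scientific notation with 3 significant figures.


k = A * exp(-Ea/(R*T))
k = 1e+14 * exp(-107000 / (8.314 * 688))
k = 1e+14 * exp(-18.706189)
k = 7.52e+05


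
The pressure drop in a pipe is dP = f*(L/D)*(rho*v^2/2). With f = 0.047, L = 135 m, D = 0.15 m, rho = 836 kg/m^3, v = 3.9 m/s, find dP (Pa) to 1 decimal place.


dP = f * (L/D) * (rho*v^2/2)
dP = 0.047 * (135/0.15) * (836*3.9^2/2)
L/D = 900.0
rho*v^2/2 = 836*15.21/2 = 6357.78
dP = 0.047 * 900.0 * 6357.78
dP = 268934.1 Pa


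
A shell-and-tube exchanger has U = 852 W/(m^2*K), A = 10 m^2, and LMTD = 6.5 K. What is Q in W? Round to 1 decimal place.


Q = U * A * LMTD
Q = 852 * 10 * 6.5
Q = 55380.0 W


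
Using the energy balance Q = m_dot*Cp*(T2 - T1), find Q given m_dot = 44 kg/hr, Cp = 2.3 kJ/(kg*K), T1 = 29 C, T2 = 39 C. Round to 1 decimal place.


Q = m_dot * Cp * (T2 - T1)
Q = 44 * 2.3 * (39 - 29)
Q = 44 * 2.3 * 10
Q = 1012.0 kJ/hr


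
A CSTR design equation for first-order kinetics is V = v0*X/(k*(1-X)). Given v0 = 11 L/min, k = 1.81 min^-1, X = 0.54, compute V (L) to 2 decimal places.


V = v0 * X / (k * (1 - X))
V = 11 * 0.54 / (1.81 * (1 - 0.54))
V = 5.94 / (1.81 * 0.46)
V = 5.94 / 0.8326
V = 7.13 L


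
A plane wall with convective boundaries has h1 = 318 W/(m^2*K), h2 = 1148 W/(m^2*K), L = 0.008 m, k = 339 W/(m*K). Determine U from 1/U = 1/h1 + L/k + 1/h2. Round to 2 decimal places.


1/U = 1/h1 + L/k + 1/h2
1/U = 1/318 + 0.008/339 + 1/1148
1/U = 0.0031446541 + 2.35988e-05 + 0.0008710801
1/U = 0.004039333
U = 247.57 W/(m^2*K)


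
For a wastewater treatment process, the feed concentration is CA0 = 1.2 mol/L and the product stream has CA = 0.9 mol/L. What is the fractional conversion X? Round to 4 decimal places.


X = (CA0 - CA) / CA0
X = (1.2 - 0.9) / 1.2
X = 0.3 / 1.2
X = 0.2500


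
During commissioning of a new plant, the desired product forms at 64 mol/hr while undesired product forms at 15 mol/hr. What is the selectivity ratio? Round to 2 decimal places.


S = desired product rate / undesired product rate
S = 64 / 15
S = 4.27


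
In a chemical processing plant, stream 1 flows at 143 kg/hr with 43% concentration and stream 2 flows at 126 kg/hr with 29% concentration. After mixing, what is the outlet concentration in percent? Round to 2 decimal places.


Mass balance on solute: F1*x1 + F2*x2 = F3*x3
F3 = F1 + F2 = 143 + 126 = 269 kg/hr
x3 = (F1*x1 + F2*x2)/F3
x3 = (143*0.43 + 126*0.29) / 269
x3 = 36.44%


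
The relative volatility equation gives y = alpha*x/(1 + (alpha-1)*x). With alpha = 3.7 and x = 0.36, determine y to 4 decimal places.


y = alpha*x / (1 + (alpha-1)*x)
y = 3.7*0.36 / (1 + (3.7-1)*0.36)
y = 1.332 / (1 + 0.972)
y = 1.332 / 1.972
y = 0.6755


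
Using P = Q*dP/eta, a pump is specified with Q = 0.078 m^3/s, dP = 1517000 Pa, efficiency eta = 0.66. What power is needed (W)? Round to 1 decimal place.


P = Q * dP / eta
P = 0.078 * 1517000 / 0.66
P = 118326.0 / 0.66
P = 179281.8 W


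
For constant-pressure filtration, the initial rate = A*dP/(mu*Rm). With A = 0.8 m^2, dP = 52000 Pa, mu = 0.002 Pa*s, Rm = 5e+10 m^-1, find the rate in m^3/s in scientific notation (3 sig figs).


rate = A * dP / (mu * Rm)
rate = 0.8 * 52000 / (0.002 * 5e+10)
rate = 41600.0 / 1.000e+08
rate = 4.16e-04 m^3/s


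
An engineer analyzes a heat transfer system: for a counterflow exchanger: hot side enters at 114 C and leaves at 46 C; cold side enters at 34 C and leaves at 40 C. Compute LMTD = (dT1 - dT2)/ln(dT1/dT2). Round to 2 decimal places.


dT1 = Th_in - Tc_out = 114 - 40 = 74
dT2 = Th_out - Tc_in = 46 - 34 = 12
LMTD = (dT1 - dT2) / ln(dT1/dT2)
LMTD = (74 - 12) / ln(74/12)
LMTD = 34.08 K


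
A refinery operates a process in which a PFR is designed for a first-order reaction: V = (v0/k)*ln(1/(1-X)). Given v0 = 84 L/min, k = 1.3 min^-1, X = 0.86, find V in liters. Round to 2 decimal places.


V = (v0/k) * ln(1/(1-X))
V = (84/1.3) * ln(1/(1-0.86))
V = 64.615385 * ln(7.142857)
V = 64.615385 * 1.966113
V = 127.04 L


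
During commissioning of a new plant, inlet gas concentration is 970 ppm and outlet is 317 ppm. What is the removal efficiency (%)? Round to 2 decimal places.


Efficiency = (G_in - G_out) / G_in * 100%
Efficiency = (970 - 317) / 970 * 100
Efficiency = 653 / 970 * 100
Efficiency = 67.32%


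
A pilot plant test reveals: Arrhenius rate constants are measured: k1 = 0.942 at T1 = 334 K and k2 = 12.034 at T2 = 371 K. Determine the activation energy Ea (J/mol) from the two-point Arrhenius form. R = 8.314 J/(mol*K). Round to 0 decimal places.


Ea = R * ln(k2/k1) / (1/T1 - 1/T2)
ln(k2/k1) = ln(12.034/0.942) = 2.547486
1/T1 - 1/T2 = 1/334 - 1/371 = 0.000298594186
Ea = 8.314 * 2.547486 / 0.000298594186
Ea = 70932 J/mol


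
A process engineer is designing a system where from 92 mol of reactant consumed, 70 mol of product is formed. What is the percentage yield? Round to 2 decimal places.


Yield = (moles product / moles consumed) * 100%
Yield = (70 / 92) * 100
Yield = 0.7609 * 100
Yield = 76.09%


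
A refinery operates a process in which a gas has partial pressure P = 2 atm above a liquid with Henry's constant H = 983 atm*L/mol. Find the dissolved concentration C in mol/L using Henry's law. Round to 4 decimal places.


C = P / H
C = 2 / 983
C = 0.0020 mol/L


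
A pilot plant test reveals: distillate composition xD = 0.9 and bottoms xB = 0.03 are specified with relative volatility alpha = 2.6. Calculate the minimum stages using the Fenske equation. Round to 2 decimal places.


N_min = ln((xD*(1-xB))/(xB*(1-xD))) / ln(alpha)
Numerator inside ln: 0.873 / 0.003 = 291.0
ln(291.0) = 5.673323
ln(alpha) = ln(2.6) = 0.955511
N_min = 5.673323 / 0.955511 = 5.94


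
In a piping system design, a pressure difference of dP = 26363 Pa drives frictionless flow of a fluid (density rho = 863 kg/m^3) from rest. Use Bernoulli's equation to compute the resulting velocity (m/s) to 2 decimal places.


v = sqrt(2*dP/rho)
v = sqrt(2*26363/863)
v = sqrt(61.096176)
v = 7.82 m/s


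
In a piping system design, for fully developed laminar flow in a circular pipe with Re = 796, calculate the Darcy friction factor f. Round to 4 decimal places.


f = 64 / Re
f = 64 / 796
f = 0.0804


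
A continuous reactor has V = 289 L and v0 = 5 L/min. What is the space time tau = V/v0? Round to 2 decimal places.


tau = V / v0
tau = 289 / 5
tau = 57.80 min


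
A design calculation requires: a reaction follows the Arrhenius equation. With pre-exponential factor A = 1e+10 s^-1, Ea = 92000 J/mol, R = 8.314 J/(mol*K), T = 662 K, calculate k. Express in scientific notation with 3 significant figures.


k = A * exp(-Ea/(R*T))
k = 1e+10 * exp(-92000 / (8.314 * 662))
k = 1e+10 * exp(-16.715517)
k = 5.50e+02


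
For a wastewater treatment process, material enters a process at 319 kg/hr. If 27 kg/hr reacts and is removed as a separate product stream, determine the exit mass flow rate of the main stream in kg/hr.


Steady-state mass balance on the main outlet: F_out = F_in - F_removed
F_out = 319 - 27
F_out = 292 kg/hr


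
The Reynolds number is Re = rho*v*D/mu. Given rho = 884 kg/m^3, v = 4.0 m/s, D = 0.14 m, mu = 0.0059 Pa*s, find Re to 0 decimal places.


Re = rho * v * D / mu
Re = 884 * 4.0 * 0.14 / 0.0059
Re = 495.04 / 0.0059
Re = 83905


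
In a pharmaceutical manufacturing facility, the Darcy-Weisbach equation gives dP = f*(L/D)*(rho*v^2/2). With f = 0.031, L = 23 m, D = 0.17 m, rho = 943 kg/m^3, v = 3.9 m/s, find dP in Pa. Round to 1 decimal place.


dP = f * (L/D) * (rho*v^2/2)
dP = 0.031 * (23/0.17) * (943*3.9^2/2)
L/D = 135.29411765
rho*v^2/2 = 943*15.21/2 = 7171.515
dP = 0.031 * 135.29411765 * 7171.515
dP = 30078.2 Pa


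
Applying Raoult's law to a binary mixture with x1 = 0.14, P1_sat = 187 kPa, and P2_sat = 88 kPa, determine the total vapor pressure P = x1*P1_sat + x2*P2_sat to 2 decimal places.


P = x1*P1_sat + x2*P2_sat
x2 = 1 - x1 = 1 - 0.14 = 0.86
P = 0.14*187 + 0.86*88
P = 26.18 + 75.68
P = 101.86 kPa


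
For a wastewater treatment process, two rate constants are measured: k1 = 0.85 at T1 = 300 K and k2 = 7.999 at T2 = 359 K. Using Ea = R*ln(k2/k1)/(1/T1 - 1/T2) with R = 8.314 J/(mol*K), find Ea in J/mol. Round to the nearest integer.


Ea = R * ln(k2/k1) / (1/T1 - 1/T2)
ln(k2/k1) = ln(7.999/0.85) = 2.2418355
1/T1 - 1/T2 = 1/300 - 1/359 = 0.000547818013
Ea = 8.314 * 2.2418355 / 0.000547818013
Ea = 34023 J/mol


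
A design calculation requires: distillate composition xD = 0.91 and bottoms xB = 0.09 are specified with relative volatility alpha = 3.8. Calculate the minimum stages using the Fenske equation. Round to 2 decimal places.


N_min = ln((xD*(1-xB))/(xB*(1-xD))) / ln(alpha)
Numerator inside ln: 0.8281 / 0.0081 = 102.234568
ln(102.234568) = 4.62727
ln(alpha) = ln(3.8) = 1.335001
N_min = 4.62727 / 1.335001 = 3.47


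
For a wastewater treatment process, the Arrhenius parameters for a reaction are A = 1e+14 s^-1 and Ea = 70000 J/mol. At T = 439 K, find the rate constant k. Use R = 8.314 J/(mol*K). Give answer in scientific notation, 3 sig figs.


k = A * exp(-Ea/(R*T))
k = 1e+14 * exp(-70000 / (8.314 * 439))
k = 1e+14 * exp(-19.178891)
k = 4.69e+05


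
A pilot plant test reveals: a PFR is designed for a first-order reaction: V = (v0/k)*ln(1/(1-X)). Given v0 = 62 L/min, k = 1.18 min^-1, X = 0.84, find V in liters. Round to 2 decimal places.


V = (v0/k) * ln(1/(1-X))
V = (62/1.18) * ln(1/(1-0.84))
V = 52.542373 * ln(6.25)
V = 52.542373 * 1.832581
V = 96.29 L


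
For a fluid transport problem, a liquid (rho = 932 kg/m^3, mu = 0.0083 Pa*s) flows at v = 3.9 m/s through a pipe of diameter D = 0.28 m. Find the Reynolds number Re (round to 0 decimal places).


Re = rho * v * D / mu
Re = 932 * 3.9 * 0.28 / 0.0083
Re = 1017.744 / 0.0083
Re = 122620


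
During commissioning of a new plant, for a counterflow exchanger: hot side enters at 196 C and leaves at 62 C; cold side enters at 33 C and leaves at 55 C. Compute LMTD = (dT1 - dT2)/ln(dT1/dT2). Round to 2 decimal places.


dT1 = Th_in - Tc_out = 196 - 55 = 141
dT2 = Th_out - Tc_in = 62 - 33 = 29
LMTD = (dT1 - dT2) / ln(dT1/dT2)
LMTD = (141 - 29) / ln(141/29)
LMTD = 70.82 K


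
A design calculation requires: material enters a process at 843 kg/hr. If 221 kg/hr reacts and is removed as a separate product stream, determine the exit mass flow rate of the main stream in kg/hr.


Steady-state mass balance on the main outlet: F_out = F_in - F_removed
F_out = 843 - 221
F_out = 622 kg/hr


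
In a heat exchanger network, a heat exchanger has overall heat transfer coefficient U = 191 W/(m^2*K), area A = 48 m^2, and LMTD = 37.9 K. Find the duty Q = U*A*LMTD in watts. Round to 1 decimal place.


Q = U * A * LMTD
Q = 191 * 48 * 37.9
Q = 347467.2 W


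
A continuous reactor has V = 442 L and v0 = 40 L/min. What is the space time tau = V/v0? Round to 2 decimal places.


tau = V / v0
tau = 442 / 40
tau = 11.05 min


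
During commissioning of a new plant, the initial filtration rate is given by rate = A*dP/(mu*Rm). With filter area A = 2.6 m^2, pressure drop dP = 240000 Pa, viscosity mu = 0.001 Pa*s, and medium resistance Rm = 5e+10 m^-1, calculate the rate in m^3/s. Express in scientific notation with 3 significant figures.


rate = A * dP / (mu * Rm)
rate = 2.6 * 240000 / (0.001 * 5e+10)
rate = 624000.0 / 5.000e+07
rate = 1.25e-02 m^3/s


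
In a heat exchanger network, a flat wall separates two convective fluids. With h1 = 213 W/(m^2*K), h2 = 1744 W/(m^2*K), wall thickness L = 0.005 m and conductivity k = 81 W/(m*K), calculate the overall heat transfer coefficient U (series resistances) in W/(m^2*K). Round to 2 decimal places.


1/U = 1/h1 + L/k + 1/h2
1/U = 1/213 + 0.005/81 + 1/1744
1/U = 0.0046948357 + 6.17284e-05 + 0.0005733945
1/U = 0.0053299586
U = 187.62 W/(m^2*K)


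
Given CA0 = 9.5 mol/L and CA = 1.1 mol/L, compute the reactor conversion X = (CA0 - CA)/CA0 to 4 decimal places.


X = (CA0 - CA) / CA0
X = (9.5 - 1.1) / 9.5
X = 8.4 / 9.5
X = 0.8842


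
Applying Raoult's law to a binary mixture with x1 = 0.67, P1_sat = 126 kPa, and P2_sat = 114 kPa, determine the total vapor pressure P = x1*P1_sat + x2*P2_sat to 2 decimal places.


P = x1*P1_sat + x2*P2_sat
x2 = 1 - x1 = 1 - 0.67 = 0.33
P = 0.67*126 + 0.33*114
P = 84.42 + 37.62
P = 122.04 kPa


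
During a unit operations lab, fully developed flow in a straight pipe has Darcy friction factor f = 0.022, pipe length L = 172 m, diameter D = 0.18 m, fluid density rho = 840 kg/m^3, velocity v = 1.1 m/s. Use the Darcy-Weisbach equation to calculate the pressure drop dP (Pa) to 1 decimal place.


dP = f * (L/D) * (rho*v^2/2)
dP = 0.022 * (172/0.18) * (840*1.1^2/2)
L/D = 955.55555556
rho*v^2/2 = 840*1.21/2 = 508.2
dP = 0.022 * 955.55555556 * 508.2
dP = 10683.5 Pa


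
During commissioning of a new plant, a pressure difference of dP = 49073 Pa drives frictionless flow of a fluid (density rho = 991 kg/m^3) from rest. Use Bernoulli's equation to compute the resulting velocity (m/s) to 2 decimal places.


v = sqrt(2*dP/rho)
v = sqrt(2*49073/991)
v = sqrt(99.037336)
v = 9.95 m/s


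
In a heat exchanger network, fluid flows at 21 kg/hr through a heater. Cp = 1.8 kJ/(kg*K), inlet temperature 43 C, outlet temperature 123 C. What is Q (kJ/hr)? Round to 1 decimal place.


Q = m_dot * Cp * (T2 - T1)
Q = 21 * 1.8 * (123 - 43)
Q = 21 * 1.8 * 80
Q = 3024.0 kJ/hr


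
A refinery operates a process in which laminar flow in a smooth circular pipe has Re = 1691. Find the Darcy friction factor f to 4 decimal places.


f = 64 / Re
f = 64 / 1691
f = 0.0378


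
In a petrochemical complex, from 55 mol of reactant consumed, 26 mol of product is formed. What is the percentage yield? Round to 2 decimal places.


Yield = (moles product / moles consumed) * 100%
Yield = (26 / 55) * 100
Yield = 0.4727 * 100
Yield = 47.27%


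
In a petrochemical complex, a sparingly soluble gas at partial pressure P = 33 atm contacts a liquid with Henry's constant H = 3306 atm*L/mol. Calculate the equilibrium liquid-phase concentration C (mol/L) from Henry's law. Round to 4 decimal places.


C = P / H
C = 33 / 3306
C = 0.0100 mol/L


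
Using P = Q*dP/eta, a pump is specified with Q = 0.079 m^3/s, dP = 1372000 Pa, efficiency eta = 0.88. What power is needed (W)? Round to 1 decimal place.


P = Q * dP / eta
P = 0.079 * 1372000 / 0.88
P = 108388.0 / 0.88
P = 123168.2 W


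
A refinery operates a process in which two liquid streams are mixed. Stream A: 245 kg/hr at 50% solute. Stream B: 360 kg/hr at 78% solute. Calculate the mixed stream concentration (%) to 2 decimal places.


Mass balance on solute: F1*x1 + F2*x2 = F3*x3
F3 = F1 + F2 = 245 + 360 = 605 kg/hr
x3 = (F1*x1 + F2*x2)/F3
x3 = (245*0.5 + 360*0.78) / 605
x3 = 66.66%


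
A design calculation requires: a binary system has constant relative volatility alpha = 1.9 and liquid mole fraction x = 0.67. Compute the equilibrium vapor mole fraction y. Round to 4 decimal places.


y = alpha*x / (1 + (alpha-1)*x)
y = 1.9*0.67 / (1 + (1.9-1)*0.67)
y = 1.273 / (1 + 0.603)
y = 1.273 / 1.603
y = 0.7941


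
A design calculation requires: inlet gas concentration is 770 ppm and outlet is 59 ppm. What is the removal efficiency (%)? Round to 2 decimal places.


Efficiency = (G_in - G_out) / G_in * 100%
Efficiency = (770 - 59) / 770 * 100
Efficiency = 711 / 770 * 100
Efficiency = 92.34%


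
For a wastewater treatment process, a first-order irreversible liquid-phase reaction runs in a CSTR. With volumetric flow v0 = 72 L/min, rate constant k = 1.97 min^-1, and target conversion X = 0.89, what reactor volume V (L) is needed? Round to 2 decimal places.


V = v0 * X / (k * (1 - X))
V = 72 * 0.89 / (1.97 * (1 - 0.89))
V = 64.08 / (1.97 * 0.11)
V = 64.08 / 0.2167
V = 295.71 L


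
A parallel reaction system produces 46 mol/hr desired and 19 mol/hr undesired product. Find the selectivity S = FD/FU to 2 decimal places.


S = desired product rate / undesired product rate
S = 46 / 19
S = 2.42


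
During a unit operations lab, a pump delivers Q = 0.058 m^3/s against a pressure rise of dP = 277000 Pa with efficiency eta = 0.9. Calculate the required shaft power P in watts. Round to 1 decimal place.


P = Q * dP / eta
P = 0.058 * 277000 / 0.9
P = 16066.0 / 0.9
P = 17851.1 W


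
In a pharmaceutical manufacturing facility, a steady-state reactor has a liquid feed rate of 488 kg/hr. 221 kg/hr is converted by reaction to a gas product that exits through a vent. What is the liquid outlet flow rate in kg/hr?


Steady-state mass balance on the main outlet: F_out = F_in - F_removed
F_out = 488 - 221
F_out = 267 kg/hr


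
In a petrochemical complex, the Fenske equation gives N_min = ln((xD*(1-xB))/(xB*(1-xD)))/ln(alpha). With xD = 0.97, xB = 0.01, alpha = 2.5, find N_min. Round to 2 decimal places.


N_min = ln((xD*(1-xB))/(xB*(1-xD))) / ln(alpha)
Numerator inside ln: 0.9603 / 0.0003 = 3201.0
ln(3201.0) = 8.071219
ln(alpha) = ln(2.5) = 0.916291
N_min = 8.071219 / 0.916291 = 8.81


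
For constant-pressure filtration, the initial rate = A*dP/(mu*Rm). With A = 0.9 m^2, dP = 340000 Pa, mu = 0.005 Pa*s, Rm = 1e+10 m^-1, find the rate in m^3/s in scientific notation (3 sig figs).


rate = A * dP / (mu * Rm)
rate = 0.9 * 340000 / (0.005 * 1e+10)
rate = 306000.0 / 5.000e+07
rate = 6.12e-03 m^3/s


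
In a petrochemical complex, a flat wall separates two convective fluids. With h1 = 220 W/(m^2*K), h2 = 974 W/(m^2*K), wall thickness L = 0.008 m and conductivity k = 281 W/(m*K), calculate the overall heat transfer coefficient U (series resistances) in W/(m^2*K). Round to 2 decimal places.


1/U = 1/h1 + L/k + 1/h2
1/U = 1/220 + 0.008/281 + 1/974
1/U = 0.0045454545 + 2.84698e-05 + 0.001026694
1/U = 0.0056006183
U = 178.55 W/(m^2*K)


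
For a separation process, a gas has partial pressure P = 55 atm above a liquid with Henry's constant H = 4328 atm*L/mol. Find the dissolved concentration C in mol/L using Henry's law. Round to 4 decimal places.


C = P / H
C = 55 / 4328
C = 0.0127 mol/L


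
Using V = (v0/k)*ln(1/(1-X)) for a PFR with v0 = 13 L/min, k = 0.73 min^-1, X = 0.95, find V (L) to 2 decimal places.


V = (v0/k) * ln(1/(1-X))
V = (13/0.73) * ln(1/(1-0.95))
V = 17.808219 * ln(20.0)
V = 17.808219 * 2.995732
V = 53.35 L


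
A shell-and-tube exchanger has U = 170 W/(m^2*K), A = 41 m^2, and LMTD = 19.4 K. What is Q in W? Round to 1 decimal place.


Q = U * A * LMTD
Q = 170 * 41 * 19.4
Q = 135218.0 W


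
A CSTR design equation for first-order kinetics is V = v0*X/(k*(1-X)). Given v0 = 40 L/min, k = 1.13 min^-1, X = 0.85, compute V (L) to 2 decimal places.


V = v0 * X / (k * (1 - X))
V = 40 * 0.85 / (1.13 * (1 - 0.85))
V = 34.0 / (1.13 * 0.15)
V = 34.0 / 0.1695
V = 200.59 L


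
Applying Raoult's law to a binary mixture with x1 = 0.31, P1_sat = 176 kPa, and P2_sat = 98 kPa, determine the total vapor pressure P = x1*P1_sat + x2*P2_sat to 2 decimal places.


P = x1*P1_sat + x2*P2_sat
x2 = 1 - x1 = 1 - 0.31 = 0.69
P = 0.31*176 + 0.69*98
P = 54.56 + 67.62
P = 122.18 kPa


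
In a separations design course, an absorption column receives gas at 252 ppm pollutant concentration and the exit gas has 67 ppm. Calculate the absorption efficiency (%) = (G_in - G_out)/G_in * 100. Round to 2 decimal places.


Efficiency = (G_in - G_out) / G_in * 100%
Efficiency = (252 - 67) / 252 * 100
Efficiency = 185 / 252 * 100
Efficiency = 73.41%


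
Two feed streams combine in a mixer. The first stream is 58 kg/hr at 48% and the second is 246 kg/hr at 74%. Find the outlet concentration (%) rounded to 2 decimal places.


Mass balance on solute: F1*x1 + F2*x2 = F3*x3
F3 = F1 + F2 = 58 + 246 = 304 kg/hr
x3 = (F1*x1 + F2*x2)/F3
x3 = (58*0.48 + 246*0.74) / 304
x3 = 69.04%


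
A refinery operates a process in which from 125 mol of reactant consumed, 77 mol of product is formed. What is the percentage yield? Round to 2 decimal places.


Yield = (moles product / moles consumed) * 100%
Yield = (77 / 125) * 100
Yield = 0.616 * 100
Yield = 61.60%


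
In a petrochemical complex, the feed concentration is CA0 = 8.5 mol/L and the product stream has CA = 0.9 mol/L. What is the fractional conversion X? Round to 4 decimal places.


X = (CA0 - CA) / CA0
X = (8.5 - 0.9) / 8.5
X = 7.6 / 8.5
X = 0.8941


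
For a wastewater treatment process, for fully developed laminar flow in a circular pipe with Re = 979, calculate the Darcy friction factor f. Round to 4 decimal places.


f = 64 / Re
f = 64 / 979
f = 0.0654


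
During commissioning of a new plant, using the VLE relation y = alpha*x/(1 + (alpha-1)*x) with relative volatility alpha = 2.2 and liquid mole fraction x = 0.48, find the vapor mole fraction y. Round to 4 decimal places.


y = alpha*x / (1 + (alpha-1)*x)
y = 2.2*0.48 / (1 + (2.2-1)*0.48)
y = 1.056 / (1 + 0.576)
y = 1.056 / 1.576
y = 0.6701


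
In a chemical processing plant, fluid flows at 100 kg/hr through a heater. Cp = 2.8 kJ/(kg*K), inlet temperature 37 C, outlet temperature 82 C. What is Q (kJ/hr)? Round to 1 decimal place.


Q = m_dot * Cp * (T2 - T1)
Q = 100 * 2.8 * (82 - 37)
Q = 100 * 2.8 * 45
Q = 12600.0 kJ/hr


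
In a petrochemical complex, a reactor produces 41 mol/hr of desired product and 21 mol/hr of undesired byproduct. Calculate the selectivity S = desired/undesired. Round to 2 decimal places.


S = desired product rate / undesired product rate
S = 41 / 21
S = 1.95


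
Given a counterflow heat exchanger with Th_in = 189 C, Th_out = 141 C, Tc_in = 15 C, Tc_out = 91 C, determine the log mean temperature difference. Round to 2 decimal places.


dT1 = Th_in - Tc_out = 189 - 91 = 98
dT2 = Th_out - Tc_in = 141 - 15 = 126
LMTD = (dT1 - dT2) / ln(dT1/dT2)
LMTD = (98 - 126) / ln(98/126)
LMTD = 111.41 K


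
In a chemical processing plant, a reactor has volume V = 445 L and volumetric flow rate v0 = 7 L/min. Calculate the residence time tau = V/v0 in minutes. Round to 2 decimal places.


tau = V / v0
tau = 445 / 7
tau = 63.57 min


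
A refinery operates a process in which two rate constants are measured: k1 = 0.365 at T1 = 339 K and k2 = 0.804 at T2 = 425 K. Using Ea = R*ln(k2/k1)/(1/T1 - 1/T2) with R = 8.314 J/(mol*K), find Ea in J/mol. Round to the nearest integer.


Ea = R * ln(k2/k1) / (1/T1 - 1/T2)
ln(k2/k1) = ln(0.804/0.365) = 0.7897019
1/T1 - 1/T2 = 1/339 - 1/425 = 0.000596911331
Ea = 8.314 * 0.7897019 / 0.000596911331
Ea = 10999 J/mol


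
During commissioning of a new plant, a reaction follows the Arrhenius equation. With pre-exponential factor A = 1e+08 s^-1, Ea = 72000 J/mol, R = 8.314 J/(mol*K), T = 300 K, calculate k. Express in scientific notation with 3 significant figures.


k = A * exp(-Ea/(R*T))
k = 1e+08 * exp(-72000 / (8.314 * 300))
k = 1e+08 * exp(-28.866971)
k = 2.91e-05


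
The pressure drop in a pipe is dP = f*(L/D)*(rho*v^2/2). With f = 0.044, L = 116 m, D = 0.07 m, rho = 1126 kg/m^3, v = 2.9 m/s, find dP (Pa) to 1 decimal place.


dP = f * (L/D) * (rho*v^2/2)
dP = 0.044 * (116/0.07) * (1126*2.9^2/2)
L/D = 1657.14285714
rho*v^2/2 = 1126*8.41/2 = 4734.83
dP = 0.044 * 1657.14285714 * 4734.83
dP = 345236.7 Pa


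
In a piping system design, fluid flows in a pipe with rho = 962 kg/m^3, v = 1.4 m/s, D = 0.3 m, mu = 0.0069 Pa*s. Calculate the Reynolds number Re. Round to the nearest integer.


Re = rho * v * D / mu
Re = 962 * 1.4 * 0.3 / 0.0069
Re = 404.04 / 0.0069
Re = 58557


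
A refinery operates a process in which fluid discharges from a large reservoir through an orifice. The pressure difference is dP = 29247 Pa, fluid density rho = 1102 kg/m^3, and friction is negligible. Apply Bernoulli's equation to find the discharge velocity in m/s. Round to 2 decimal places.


v = sqrt(2*dP/rho)
v = sqrt(2*29247/1102)
v = sqrt(53.079855)
v = 7.29 m/s


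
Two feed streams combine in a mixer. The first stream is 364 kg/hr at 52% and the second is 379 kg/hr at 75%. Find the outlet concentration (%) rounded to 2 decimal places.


Mass balance on solute: F1*x1 + F2*x2 = F3*x3
F3 = F1 + F2 = 364 + 379 = 743 kg/hr
x3 = (F1*x1 + F2*x2)/F3
x3 = (364*0.52 + 379*0.75) / 743
x3 = 63.73%


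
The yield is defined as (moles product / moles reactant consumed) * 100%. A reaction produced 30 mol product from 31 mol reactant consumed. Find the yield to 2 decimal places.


Yield = (moles product / moles consumed) * 100%
Yield = (30 / 31) * 100
Yield = 0.9677 * 100
Yield = 96.77%


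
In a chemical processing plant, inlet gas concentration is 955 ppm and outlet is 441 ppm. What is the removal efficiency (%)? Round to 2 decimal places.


Efficiency = (G_in - G_out) / G_in * 100%
Efficiency = (955 - 441) / 955 * 100
Efficiency = 514 / 955 * 100
Efficiency = 53.82%


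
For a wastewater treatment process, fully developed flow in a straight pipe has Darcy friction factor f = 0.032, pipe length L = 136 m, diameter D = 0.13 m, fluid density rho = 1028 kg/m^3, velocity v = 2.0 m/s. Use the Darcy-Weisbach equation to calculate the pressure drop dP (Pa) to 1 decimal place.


dP = f * (L/D) * (rho*v^2/2)
dP = 0.032 * (136/0.13) * (1028*2.0^2/2)
L/D = 1046.15384615
rho*v^2/2 = 1028*4.0/2 = 2056.0
dP = 0.032 * 1046.15384615 * 2056.0
dP = 68828.6 Pa


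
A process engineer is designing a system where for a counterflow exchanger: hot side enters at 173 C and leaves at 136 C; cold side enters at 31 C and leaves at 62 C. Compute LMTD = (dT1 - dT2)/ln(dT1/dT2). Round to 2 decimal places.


dT1 = Th_in - Tc_out = 173 - 62 = 111
dT2 = Th_out - Tc_in = 136 - 31 = 105
LMTD = (dT1 - dT2) / ln(dT1/dT2)
LMTD = (111 - 105) / ln(111/105)
LMTD = 107.97 K


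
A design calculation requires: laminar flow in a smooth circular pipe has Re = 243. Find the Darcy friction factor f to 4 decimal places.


f = 64 / Re
f = 64 / 243
f = 0.2634


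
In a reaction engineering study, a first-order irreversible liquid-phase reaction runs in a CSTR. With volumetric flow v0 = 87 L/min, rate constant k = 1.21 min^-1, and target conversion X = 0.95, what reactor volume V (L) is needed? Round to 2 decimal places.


V = v0 * X / (k * (1 - X))
V = 87 * 0.95 / (1.21 * (1 - 0.95))
V = 82.65 / (1.21 * 0.05)
V = 82.65 / 0.0605
V = 1366.12 L


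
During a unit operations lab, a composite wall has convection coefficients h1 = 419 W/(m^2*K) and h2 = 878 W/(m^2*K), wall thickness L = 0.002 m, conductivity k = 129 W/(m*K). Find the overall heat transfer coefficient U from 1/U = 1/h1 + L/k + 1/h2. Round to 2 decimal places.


1/U = 1/h1 + L/k + 1/h2
1/U = 1/419 + 0.002/129 + 1/878
1/U = 0.0023866348 + 1.55039e-05 + 0.0011389522
1/U = 0.0035410909
U = 282.40 W/(m^2*K)


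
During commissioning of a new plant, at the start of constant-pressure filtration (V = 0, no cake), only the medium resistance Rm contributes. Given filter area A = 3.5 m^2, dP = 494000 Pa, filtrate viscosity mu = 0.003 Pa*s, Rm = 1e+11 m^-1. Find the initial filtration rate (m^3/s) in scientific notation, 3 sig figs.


rate = A * dP / (mu * Rm)
rate = 3.5 * 494000 / (0.003 * 1e+11)
rate = 1729000.0 / 3.000e+08
rate = 5.76e-03 m^3/s


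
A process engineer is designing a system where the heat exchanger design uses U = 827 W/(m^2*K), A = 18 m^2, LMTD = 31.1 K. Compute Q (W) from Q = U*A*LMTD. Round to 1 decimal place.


Q = U * A * LMTD
Q = 827 * 18 * 31.1
Q = 462954.6 W


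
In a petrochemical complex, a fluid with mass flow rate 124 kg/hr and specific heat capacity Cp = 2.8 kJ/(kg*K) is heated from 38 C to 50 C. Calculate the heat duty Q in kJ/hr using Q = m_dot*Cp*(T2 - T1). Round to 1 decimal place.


Q = m_dot * Cp * (T2 - T1)
Q = 124 * 2.8 * (50 - 38)
Q = 124 * 2.8 * 12
Q = 4166.4 kJ/hr


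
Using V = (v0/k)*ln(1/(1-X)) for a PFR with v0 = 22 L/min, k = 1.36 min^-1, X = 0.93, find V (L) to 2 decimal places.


V = (v0/k) * ln(1/(1-X))
V = (22/1.36) * ln(1/(1-0.93))
V = 16.176471 * ln(14.285714)
V = 16.176471 * 2.65926
V = 43.02 L


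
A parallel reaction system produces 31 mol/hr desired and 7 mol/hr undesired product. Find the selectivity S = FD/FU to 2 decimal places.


S = desired product rate / undesired product rate
S = 31 / 7
S = 4.43


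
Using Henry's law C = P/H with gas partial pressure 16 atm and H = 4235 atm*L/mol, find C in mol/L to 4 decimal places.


C = P / H
C = 16 / 4235
C = 0.0038 mol/L


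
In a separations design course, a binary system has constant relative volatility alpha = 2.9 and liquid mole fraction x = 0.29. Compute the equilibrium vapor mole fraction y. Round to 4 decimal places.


y = alpha*x / (1 + (alpha-1)*x)
y = 2.9*0.29 / (1 + (2.9-1)*0.29)
y = 0.841 / (1 + 0.551)
y = 0.841 / 1.551
y = 0.5422


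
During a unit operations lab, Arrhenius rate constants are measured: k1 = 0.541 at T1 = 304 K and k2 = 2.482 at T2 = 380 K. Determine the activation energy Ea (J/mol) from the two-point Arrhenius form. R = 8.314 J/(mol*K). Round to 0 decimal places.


Ea = R * ln(k2/k1) / (1/T1 - 1/T2)
ln(k2/k1) = ln(2.482/0.541) = 1.5234007
1/T1 - 1/T2 = 1/304 - 1/380 = 0.000657894737
Ea = 8.314 * 1.5234007 / 0.000657894737
Ea = 19252 J/mol


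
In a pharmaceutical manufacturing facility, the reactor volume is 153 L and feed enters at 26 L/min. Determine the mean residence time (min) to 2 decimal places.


tau = V / v0
tau = 153 / 26
tau = 5.88 min


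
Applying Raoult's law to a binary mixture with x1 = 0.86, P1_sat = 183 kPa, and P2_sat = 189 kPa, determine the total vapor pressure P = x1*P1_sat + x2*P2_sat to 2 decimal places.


P = x1*P1_sat + x2*P2_sat
x2 = 1 - x1 = 1 - 0.86 = 0.14
P = 0.86*183 + 0.14*189
P = 157.38 + 26.46
P = 183.84 kPa


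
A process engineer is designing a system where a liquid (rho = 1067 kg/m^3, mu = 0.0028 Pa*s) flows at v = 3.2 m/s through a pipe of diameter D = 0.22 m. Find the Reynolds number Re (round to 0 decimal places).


Re = rho * v * D / mu
Re = 1067 * 3.2 * 0.22 / 0.0028
Re = 751.168 / 0.0028
Re = 268274


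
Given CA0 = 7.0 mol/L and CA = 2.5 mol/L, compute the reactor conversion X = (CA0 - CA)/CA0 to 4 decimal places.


X = (CA0 - CA) / CA0
X = (7.0 - 2.5) / 7.0
X = 4.5 / 7.0
X = 0.6429


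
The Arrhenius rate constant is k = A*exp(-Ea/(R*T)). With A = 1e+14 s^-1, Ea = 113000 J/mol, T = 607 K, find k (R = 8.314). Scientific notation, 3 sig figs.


k = A * exp(-Ea/(R*T))
k = 1e+14 * exp(-113000 / (8.314 * 607))
k = 1e+14 * exp(-22.391322)
k = 1.89e+04


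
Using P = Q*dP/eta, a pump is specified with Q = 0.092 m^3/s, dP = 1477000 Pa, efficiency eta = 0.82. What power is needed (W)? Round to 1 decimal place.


P = Q * dP / eta
P = 0.092 * 1477000 / 0.82
P = 135884.0 / 0.82
P = 165712.2 W


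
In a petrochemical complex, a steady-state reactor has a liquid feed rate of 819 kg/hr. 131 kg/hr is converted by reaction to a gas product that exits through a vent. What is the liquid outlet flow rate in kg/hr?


Steady-state mass balance on the main outlet: F_out = F_in - F_removed
F_out = 819 - 131
F_out = 688 kg/hr


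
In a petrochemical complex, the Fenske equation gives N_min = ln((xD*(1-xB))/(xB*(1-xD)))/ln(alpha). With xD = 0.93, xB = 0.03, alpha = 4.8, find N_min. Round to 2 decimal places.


N_min = ln((xD*(1-xB))/(xB*(1-xD))) / ln(alpha)
Numerator inside ln: 0.9021 / 0.0021 = 429.571429
ln(429.571429) = 6.062788
ln(alpha) = ln(4.8) = 1.568616
N_min = 6.062788 / 1.568616 = 3.87


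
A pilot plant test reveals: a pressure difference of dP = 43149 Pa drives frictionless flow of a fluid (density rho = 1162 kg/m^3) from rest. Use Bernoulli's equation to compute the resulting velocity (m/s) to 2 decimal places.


v = sqrt(2*dP/rho)
v = sqrt(2*43149/1162)
v = sqrt(74.266781)
v = 8.62 m/s


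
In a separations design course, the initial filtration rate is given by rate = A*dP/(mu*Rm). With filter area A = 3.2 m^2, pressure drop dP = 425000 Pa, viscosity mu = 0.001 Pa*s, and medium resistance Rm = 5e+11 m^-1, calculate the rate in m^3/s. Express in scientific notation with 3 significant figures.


rate = A * dP / (mu * Rm)
rate = 3.2 * 425000 / (0.001 * 5e+11)
rate = 1360000.0 / 5.000e+08
rate = 2.72e-03 m^3/s


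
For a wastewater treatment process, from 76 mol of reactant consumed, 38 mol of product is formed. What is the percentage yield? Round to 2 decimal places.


Yield = (moles product / moles consumed) * 100%
Yield = (38 / 76) * 100
Yield = 0.5 * 100
Yield = 50.00%


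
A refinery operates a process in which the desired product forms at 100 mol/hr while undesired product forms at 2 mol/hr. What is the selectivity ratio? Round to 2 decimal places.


S = desired product rate / undesired product rate
S = 100 / 2
S = 50.00


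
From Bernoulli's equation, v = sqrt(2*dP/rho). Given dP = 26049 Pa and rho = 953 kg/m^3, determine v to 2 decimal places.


v = sqrt(2*dP/rho)
v = sqrt(2*26049/953)
v = sqrt(54.667366)
v = 7.39 m/s


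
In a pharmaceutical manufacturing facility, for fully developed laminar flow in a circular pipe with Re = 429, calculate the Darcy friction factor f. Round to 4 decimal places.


f = 64 / Re
f = 64 / 429
f = 0.1492


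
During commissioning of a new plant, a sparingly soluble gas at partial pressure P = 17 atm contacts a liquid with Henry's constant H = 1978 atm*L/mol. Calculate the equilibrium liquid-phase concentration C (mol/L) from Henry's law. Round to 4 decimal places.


C = P / H
C = 17 / 1978
C = 0.0086 mol/L


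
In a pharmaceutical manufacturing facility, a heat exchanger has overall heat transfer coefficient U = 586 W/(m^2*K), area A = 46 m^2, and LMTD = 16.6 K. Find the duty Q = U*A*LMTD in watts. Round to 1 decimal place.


Q = U * A * LMTD
Q = 586 * 46 * 16.6
Q = 447469.6 W


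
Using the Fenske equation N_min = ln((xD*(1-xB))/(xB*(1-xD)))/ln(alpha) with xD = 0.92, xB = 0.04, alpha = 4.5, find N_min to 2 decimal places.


N_min = ln((xD*(1-xB))/(xB*(1-xD))) / ln(alpha)
Numerator inside ln: 0.8832 / 0.0032 = 276.0
ln(276.0) = 5.620401
ln(alpha) = ln(4.5) = 1.504077
N_min = 5.620401 / 1.504077 = 3.74


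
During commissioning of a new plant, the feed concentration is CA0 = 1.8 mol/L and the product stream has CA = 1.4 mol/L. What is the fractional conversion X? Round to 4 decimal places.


X = (CA0 - CA) / CA0
X = (1.8 - 1.4) / 1.8
X = 0.4 / 1.8
X = 0.2222


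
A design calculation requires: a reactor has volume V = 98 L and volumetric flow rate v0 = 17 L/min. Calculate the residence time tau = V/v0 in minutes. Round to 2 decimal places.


tau = V / v0
tau = 98 / 17
tau = 5.76 min
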